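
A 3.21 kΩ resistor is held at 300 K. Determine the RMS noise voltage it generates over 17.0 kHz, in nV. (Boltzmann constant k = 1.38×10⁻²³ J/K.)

V_n = √(4kTRB)
4kTRB = 4 × 1.38×10⁻²³ × 300 × 3.21×10³ × 1.70×10⁴ = 9.04×10⁻¹³ V²
V_n = √(9.04×10⁻¹³) = 9.51×10⁻⁷ V = 951 nV

951 nV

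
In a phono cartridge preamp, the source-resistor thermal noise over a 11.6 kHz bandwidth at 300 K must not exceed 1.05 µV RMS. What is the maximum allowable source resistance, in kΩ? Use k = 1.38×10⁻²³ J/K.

5.74 kΩ

Johnson–Nyquist: V_n = √(4kTRB) ⇒ R = V_n² / (4kTB)
4kTB = 4 × 1.38×10⁻²³ × 300 × 1.16×10⁴ = 1.92×10⁻¹⁶
R = (1.05×10⁻⁶)² / 1.92×10⁻¹⁶ = 5.74×10³ Ω = 5.74 kΩ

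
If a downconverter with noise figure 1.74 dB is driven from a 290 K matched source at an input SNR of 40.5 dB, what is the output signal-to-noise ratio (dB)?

By definition F = SNR_in/SNR_out, so in dB: SNR_out = SNR_in − NF
SNR_out = 40.5 − 1.74 = 38.76 dB

38.76 dB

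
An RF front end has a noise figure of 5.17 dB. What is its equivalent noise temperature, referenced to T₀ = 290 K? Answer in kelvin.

664 K

F = 10^(5.17/10) = 3.28852
T_e = (F − 1)·T₀ = (3.28852 − 1) × 290 = 664 K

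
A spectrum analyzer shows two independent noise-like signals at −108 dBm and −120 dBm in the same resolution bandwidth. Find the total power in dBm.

−107.7 dBm

Convert to linear, add, convert back:
P₁ = 1.58×10⁻¹⁴ W, P₂ = 1.00×10⁻¹⁵ W
P_tot = 1.68×10⁻¹⁴ W → 10 log₁₀(P_tot / 10⁻³) = −107.7 dBm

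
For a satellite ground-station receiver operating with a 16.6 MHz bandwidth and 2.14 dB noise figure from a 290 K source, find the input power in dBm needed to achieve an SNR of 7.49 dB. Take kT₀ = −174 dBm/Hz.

−92.2 dBm

Sensitivity = −174 + 10 log₁₀(B) + NF + SNR_min
= −174 + 72.2 + 2.14 + 7.49
= −92.17 dBm → −92.2 dBm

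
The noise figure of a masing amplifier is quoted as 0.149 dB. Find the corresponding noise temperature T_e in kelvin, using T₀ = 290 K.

F = 10^(0.149/10) = 1.0349
T_e = (F − 1)·T₀ = (1.0349 − 1) × 290 = 10.1 K

10.1 K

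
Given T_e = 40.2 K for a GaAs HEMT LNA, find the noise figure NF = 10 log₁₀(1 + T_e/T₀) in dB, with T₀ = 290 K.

F = 1 + T_e/T₀ = 1 + 40.2/290 = 1.13862
NF = 10 log₁₀(1.13862) = 0.564 dB

0.564 dB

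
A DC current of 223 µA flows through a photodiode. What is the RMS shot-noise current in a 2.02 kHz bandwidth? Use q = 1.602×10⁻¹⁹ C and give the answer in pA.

380 pA

I_n = √(2qI·B)
2qI·B = 2 × 1.602×10⁻¹⁹ × 2.23×10⁻⁴ × 2.02×10³ = 1.44×10⁻¹⁹ A²
I_n = √(1.44×10⁻¹⁹) = 3.80×10⁻¹⁰ A = 380 pA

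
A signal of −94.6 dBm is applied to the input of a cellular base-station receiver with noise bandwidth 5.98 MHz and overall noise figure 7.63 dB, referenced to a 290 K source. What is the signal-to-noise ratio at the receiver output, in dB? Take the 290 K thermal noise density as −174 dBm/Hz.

4.0 dB

Noise floor: N = −174 + 10 log₁₀(B) + NF
10 log₁₀(5.98×10⁶) = 67.77 dB
N = −174 + 67.77 + 7.63 = −98.60 dBm
SNR = P_sig − N = −94.6 − (−98.60) = 4.00 dB → 4.0 dB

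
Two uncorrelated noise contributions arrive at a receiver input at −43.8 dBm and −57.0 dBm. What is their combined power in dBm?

−43.6 dBm

Convert to linear, add, convert back:
P₁ = 4.17×10⁻⁸ W, P₂ = 2.00×10⁻⁹ W
P_tot = 4.37×10⁻⁸ W → 10 log₁₀(P_tot / 10⁻³) = −43.6 dBm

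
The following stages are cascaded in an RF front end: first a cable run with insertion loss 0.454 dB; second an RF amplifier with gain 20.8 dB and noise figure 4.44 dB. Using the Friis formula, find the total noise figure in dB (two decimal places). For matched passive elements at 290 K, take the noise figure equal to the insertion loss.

Convert to linear (a loss of L dB is a gain of −L dB): F_i = 10^(NF_i/10), G_i = 10^(G_i,dB/10)
  Stage 1: F_1 = 10^(0.454/10) = 1.110, G_1 = 10^(−0.454/10) = 0.9007
  Stage 2: F_2 = 10^(4.44/10) = 2.780, G_2 = 10^(20.8/10) = 120.2
Friis cascade:
  F = 1.110 + (2.780 − 1)/0.9007 = 3.086
NF = 10 log₁₀(3.086) = 4.89 dB

4.89 dB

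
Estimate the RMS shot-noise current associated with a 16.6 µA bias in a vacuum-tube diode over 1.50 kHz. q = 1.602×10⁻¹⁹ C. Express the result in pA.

89.3 pA

I_n = √(2qI·B)
2qI·B = 2 × 1.602×10⁻¹⁹ × 1.66×10⁻⁵ × 1.50×10³ = 7.98×10⁻²¹ A²
I_n = √(7.98×10⁻²¹) = 8.93×10⁻¹¹ A = 89.3 pA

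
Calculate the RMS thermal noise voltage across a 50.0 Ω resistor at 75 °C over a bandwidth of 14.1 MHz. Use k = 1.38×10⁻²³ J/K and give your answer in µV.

T = 75 °C + 273.15 = 348.15 K
V_n = √(4kTRB)
4kTRB = 4 × 1.38×10⁻²³ × 348.15 × 5.00×10¹ × 1.41×10⁷ = 1.35×10⁻¹¹ V²
V_n = √(1.35×10⁻¹¹) = 3.68×10⁻⁶ V = 3.68 µV

3.68 µV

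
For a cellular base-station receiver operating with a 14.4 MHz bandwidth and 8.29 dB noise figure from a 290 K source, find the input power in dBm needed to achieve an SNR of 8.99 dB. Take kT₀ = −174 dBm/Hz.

−85.1 dBm

Sensitivity = −174 + 10 log₁₀(B) + NF + SNR_min
= −174 + 71.58 + 8.29 + 8.99
= −85.14 dBm → −85.1 dBm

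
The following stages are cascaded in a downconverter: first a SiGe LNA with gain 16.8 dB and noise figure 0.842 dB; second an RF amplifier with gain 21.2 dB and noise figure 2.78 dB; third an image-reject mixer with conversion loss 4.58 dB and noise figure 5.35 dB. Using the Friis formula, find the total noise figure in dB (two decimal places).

Convert to linear (a loss of L dB is a gain of −L dB): F_i = 10^(NF_i/10), G_i = 10^(G_i,dB/10)
  Stage 1: F_1 = 10^(0.842/10) = 1.214, G_1 = 10^(16.8/10) = 47.86
  Stage 2: F_2 = 10^(2.78/10) = 1.897, G_2 = 10^(21.2/10) = 131.8
  Stage 3: F_3 = 10^(5.35/10) = 3.428, G_3 = 10^(−4.58/10) = 0.3483
Friis cascade:
  F = 1.214 + (1.897 − 1)/47.86 + (3.428 − 1)/6310 = 1.233
NF = 10 log₁₀(1.233) = 0.91 dB

0.91 dB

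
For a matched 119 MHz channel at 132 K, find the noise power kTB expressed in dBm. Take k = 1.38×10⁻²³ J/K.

−96.6 dBm

P_n = kTB = 1.38×10⁻²³ × 132 × 1.19×10⁸ = 2.17×10⁻¹³ W
In dBm: 10 log₁₀(2.17×10⁻¹³ / 10⁻³) = −96.6 dBm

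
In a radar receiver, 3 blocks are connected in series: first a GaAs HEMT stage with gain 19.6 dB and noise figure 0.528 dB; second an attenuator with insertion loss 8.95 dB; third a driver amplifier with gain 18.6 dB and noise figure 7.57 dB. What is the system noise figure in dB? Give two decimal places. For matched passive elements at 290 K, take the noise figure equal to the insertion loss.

Convert to linear (a loss of L dB is a gain of −L dB): F_i = 10^(NF_i/10), G_i = 10^(G_i,dB/10)
  Stage 1: F_1 = 10^(0.528/10) = 1.129, G_1 = 10^(19.6/10) = 91.20
  Stage 2: F_2 = 10^(8.95/10) = 7.852, G_2 = 10^(−8.95/10) = 0.1274
  Stage 3: F_3 = 10^(7.57/10) = 5.715, G_3 = 10^(18.6/10) = 72.44
Friis cascade:
  F = 1.129 + (7.852 − 1)/91.20 + (5.715 − 1)/11.61 = 1.610
NF = 10 log₁₀(1.610) = 2.07 dB

2.07 dB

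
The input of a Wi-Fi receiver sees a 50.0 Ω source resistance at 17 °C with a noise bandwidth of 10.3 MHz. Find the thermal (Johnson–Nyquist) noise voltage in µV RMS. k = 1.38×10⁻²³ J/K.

2.87 µV

T = 17 °C + 273.15 = 290.15 K
V_n = √(4kTRB)
4kTRB = 4 × 1.38×10⁻²³ × 290.15 × 5.00×10¹ × 1.03×10⁷ = 8.25×10⁻¹² V²
V_n = √(8.25×10⁻¹²) = 2.87×10⁻⁶ V = 2.87 µV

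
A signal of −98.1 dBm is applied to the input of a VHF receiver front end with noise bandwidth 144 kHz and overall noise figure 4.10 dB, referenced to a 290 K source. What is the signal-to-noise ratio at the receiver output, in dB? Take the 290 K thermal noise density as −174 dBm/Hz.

20.2 dB

Noise floor: N = −174 + 10 log₁₀(B) + NF
10 log₁₀(1.44×10⁵) = 51.58 dB
N = −174 + 51.58 + 4.10 = −118.32 dBm
SNR = P_sig − N = −98.1 − (−118.32) = 20.22 dB → 20.2 dB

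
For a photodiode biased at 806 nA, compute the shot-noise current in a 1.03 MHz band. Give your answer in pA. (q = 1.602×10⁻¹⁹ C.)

I_n = √(2qI·B)
2qI·B = 2 × 1.602×10⁻¹⁹ × 8.06×10⁻⁷ × 1.03×10⁶ = 2.66×10⁻¹⁹ A²
I_n = √(2.66×10⁻¹⁹) = 5.16×10⁻¹⁰ A = 516 pA

516 pA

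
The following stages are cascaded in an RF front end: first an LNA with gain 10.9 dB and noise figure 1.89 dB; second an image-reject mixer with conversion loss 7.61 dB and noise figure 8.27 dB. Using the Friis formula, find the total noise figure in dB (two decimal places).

3.03 dB

Convert to linear (a loss of L dB is a gain of −L dB): F_i = 10^(NF_i/10), G_i = 10^(G_i,dB/10)
  Stage 1: F_1 = 10^(1.89/10) = 1.545, G_1 = 10^(10.9/10) = 12.30
  Stage 2: F_2 = 10^(8.27/10) = 6.714, G_2 = 10^(−7.61/10) = 0.1734
Friis cascade:
  F = 1.545 + (6.714 − 1)/12.30 = 2.010
NF = 10 log₁₀(2.010) = 3.03 dB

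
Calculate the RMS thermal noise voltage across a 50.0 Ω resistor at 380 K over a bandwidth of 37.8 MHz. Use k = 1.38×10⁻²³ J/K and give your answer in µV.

V_n = √(4kTRB)
4kTRB = 4 × 1.38×10⁻²³ × 380 × 5.00×10¹ × 3.78×10⁷ = 3.96×10⁻¹¹ V²
V_n = √(3.96×10⁻¹¹) = 6.30×10⁻⁶ V = 6.30 µV

6.30 µV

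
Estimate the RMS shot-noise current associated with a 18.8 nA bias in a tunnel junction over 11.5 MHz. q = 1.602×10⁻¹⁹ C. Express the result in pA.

263 pA

I_n = √(2qI·B)
2qI·B = 2 × 1.602×10⁻¹⁹ × 1.88×10⁻⁸ × 1.15×10⁷ = 6.93×10⁻²⁰ A²
I_n = √(6.93×10⁻²⁰) = 2.63×10⁻¹⁰ A = 263 pA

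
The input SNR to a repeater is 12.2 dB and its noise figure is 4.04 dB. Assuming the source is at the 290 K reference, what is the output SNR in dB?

8.16 dB

By definition F = SNR_in/SNR_out, so in dB: SNR_out = SNR_in − NF
SNR_out = 12.2 − 4.04 = 8.16 dB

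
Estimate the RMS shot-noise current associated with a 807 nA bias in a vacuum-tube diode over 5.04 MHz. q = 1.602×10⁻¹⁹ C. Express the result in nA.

I_n = √(2qI·B)
2qI·B = 2 × 1.602×10⁻¹⁹ × 8.07×10⁻⁷ × 5.04×10⁶ = 1.30×10⁻¹⁸ A²
I_n = √(1.30×10⁻¹⁸) = 1.14×10⁻⁹ A = 1.14 nA

1.14 nA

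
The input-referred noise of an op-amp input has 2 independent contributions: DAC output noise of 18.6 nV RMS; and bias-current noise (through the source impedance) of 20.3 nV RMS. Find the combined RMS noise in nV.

Uncorrelated sources add in power (mean-square): V_tot = √(ΣV_i²)
V_tot = √[(1.86×10⁻⁸)² + (2.03×10⁻⁸)²] = 2.75×10⁻⁸ V = 27.5 nV

27.5 nV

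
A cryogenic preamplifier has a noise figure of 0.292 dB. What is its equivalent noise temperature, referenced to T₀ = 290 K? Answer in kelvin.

F = 10^(0.292/10) = 1.06955
T_e = (F − 1)·T₀ = (1.06955 − 1) × 290 = 20.2 K

20.2 K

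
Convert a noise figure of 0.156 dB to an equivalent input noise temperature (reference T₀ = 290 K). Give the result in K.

10.6 K

F = 10^(0.156/10) = 1.03657
T_e = (F − 1)·T₀ = (1.03657 − 1) × 290 = 10.6 K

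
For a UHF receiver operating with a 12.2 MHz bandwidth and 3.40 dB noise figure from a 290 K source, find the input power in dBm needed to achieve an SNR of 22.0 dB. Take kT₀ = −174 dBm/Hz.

Sensitivity = −174 + 10 log₁₀(B) + NF + SNR_min
= −174 + 70.86 + 3.40 + 22.0
= −77.74 dBm → −77.7 dBm

−77.7 dBm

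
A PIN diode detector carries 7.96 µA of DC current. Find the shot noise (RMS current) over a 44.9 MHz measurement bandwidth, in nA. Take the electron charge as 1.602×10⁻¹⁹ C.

10.7 nA

I_n = √(2qI·B)
2qI·B = 2 × 1.602×10⁻¹⁹ × 7.96×10⁻⁶ × 4.49×10⁷ = 1.15×10⁻¹⁶ A²
I_n = √(1.15×10⁻¹⁶) = 1.07×10⁻⁸ A = 10.7 nA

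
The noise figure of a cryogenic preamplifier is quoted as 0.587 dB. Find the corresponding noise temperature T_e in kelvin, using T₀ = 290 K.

F = 10^(0.587/10) = 1.14472
T_e = (F − 1)·T₀ = (1.14472 − 1) × 290 = 42.0 K

42.0 K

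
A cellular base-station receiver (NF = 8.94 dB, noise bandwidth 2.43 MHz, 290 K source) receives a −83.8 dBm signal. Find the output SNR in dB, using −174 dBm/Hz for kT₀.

Noise floor: N = −174 + 10 log₁₀(B) + NF
10 log₁₀(2.43×10⁶) = 63.86 dB
N = −174 + 63.86 + 8.94 = −101.20 dBm
SNR = P_sig − N = −83.8 − (−101.20) = 17.40 dB → 17.4 dB

17.4 dB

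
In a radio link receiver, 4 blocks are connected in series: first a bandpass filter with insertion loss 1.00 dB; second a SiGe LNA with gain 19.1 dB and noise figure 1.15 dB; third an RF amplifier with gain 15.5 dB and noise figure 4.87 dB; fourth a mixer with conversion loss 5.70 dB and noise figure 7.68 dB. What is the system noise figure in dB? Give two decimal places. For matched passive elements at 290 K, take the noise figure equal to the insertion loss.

2.24 dB

Convert to linear (a loss of L dB is a gain of −L dB): F_i = 10^(NF_i/10), G_i = 10^(G_i,dB/10)
  Stage 1: F_1 = 10^(1.00/10) = 1.259, G_1 = 10^(−1.00/10) = 0.7943
  Stage 2: F_2 = 10^(1.15/10) = 1.303, G_2 = 10^(19.1/10) = 81.28
  Stage 3: F_3 = 10^(4.87/10) = 3.069, G_3 = 10^(15.5/10) = 35.48
  Stage 4: F_4 = 10^(7.68/10) = 5.861, G_4 = 10^(−5.70/10) = 0.2692
Friis cascade:
  F = 1.259 + (1.303 − 1)/0.7943 + (3.069 − 1)/64.57 + (5.861 − 1)/2291 = 1.675
NF = 10 log₁₀(1.675) = 2.24 dB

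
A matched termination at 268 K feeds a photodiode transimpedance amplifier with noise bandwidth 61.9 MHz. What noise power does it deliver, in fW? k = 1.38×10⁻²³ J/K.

229 fW

P_n = kTB = 1.38×10⁻²³ × 268 × 6.19×10⁷ = 2.29×10⁻¹³ W = 229 fW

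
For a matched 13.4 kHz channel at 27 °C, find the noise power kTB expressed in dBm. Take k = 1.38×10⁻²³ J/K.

T = 27 °C + 273.15 = 300.15 K
P_n = kTB = 1.38×10⁻²³ × 300.15 × 1.34×10⁴ = 5.55×10⁻¹⁷ W
In dBm: 10 log₁₀(5.55×10⁻¹⁷ / 10⁻³) = −132.6 dBm

−132.6 dBm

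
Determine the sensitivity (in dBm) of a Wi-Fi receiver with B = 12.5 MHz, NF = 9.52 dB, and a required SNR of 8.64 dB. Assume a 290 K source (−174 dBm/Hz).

Sensitivity = −174 + 10 log₁₀(B) + NF + SNR_min
= −174 + 70.97 + 9.52 + 8.64
= −84.87 dBm → −84.9 dBm

−84.9 dBm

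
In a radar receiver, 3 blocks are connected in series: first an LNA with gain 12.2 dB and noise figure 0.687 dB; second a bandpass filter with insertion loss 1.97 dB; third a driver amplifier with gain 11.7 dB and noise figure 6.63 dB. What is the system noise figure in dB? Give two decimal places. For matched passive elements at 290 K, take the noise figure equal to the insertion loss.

1.90 dB

Convert to linear (a loss of L dB is a gain of −L dB): F_i = 10^(NF_i/10), G_i = 10^(G_i,dB/10)
  Stage 1: F_1 = 10^(0.687/10) = 1.171, G_1 = 10^(12.2/10) = 16.60
  Stage 2: F_2 = 10^(1.97/10) = 1.574, G_2 = 10^(−1.97/10) = 0.6353
  Stage 3: F_3 = 10^(6.63/10) = 4.603, G_3 = 10^(11.7/10) = 14.79
Friis cascade:
  F = 1.171 + (1.574 − 1)/16.60 + (4.603 − 1)/10.54 = 1.548
NF = 10 log₁₀(1.548) = 1.90 dB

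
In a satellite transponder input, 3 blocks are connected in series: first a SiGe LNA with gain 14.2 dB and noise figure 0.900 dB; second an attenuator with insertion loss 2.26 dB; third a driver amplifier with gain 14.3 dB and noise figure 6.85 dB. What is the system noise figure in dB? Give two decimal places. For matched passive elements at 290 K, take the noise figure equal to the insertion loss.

1.77 dB

Convert to linear (a loss of L dB is a gain of −L dB): F_i = 10^(NF_i/10), G_i = 10^(G_i,dB/10)
  Stage 1: F_1 = 10^(0.900/10) = 1.230, G_1 = 10^(14.2/10) = 26.30
  Stage 2: F_2 = 10^(2.26/10) = 1.683, G_2 = 10^(−2.26/10) = 0.5943
  Stage 3: F_3 = 10^(6.85/10) = 4.842, G_3 = 10^(14.3/10) = 26.92
Friis cascade:
  F = 1.230 + (1.683 − 1)/26.30 + (4.842 − 1)/15.63 = 1.502
NF = 10 log₁₀(1.502) = 1.77 dB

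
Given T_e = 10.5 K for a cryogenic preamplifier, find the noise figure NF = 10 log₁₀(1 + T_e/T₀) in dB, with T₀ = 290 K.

0.154 dB

F = 1 + T_e/T₀ = 1 + 10.5/290 = 1.03621
NF = 10 log₁₀(1.03621) = 0.154 dB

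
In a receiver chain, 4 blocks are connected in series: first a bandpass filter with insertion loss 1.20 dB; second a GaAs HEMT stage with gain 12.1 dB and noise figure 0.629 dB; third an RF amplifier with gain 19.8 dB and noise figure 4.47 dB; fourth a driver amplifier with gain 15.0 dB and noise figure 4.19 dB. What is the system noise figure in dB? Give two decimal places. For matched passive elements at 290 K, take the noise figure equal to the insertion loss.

2.23 dB

Convert to linear (a loss of L dB is a gain of −L dB): F_i = 10^(NF_i/10), G_i = 10^(G_i,dB/10)
  Stage 1: F_1 = 10^(1.20/10) = 1.318, G_1 = 10^(−1.20/10) = 0.7586
  Stage 2: F_2 = 10^(0.629/10) = 1.156, G_2 = 10^(12.1/10) = 16.22
  Stage 3: F_3 = 10^(4.47/10) = 2.799, G_3 = 10^(19.8/10) = 95.50
  Stage 4: F_4 = 10^(4.19/10) = 2.624, G_4 = 10^(15.0/10) = 31.62
Friis cascade:
  F = 1.318 + (1.156 − 1)/0.7586 + (2.799 − 1)/12.30 + (2.624 − 1)/1175 = 1.671
NF = 10 log₁₀(1.671) = 2.23 dB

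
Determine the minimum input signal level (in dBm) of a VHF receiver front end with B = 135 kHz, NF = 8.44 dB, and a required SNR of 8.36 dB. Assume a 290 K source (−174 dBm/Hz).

Sensitivity = −174 + 10 log₁₀(B) + NF + SNR_min
= −174 + 51.3 + 8.44 + 8.36
= −105.90 dBm → −105.9 dBm

−105.9 dBm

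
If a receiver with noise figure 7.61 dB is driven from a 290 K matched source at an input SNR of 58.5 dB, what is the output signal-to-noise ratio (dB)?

By definition F = SNR_in/SNR_out, so in dB: SNR_out = SNR_in − NF
SNR_out = 58.5 − 7.61 = 50.89 dB

50.89 dB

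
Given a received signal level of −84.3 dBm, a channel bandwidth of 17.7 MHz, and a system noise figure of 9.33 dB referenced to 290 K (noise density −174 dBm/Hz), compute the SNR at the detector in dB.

Noise floor: N = −174 + 10 log₁₀(B) + NF
10 log₁₀(1.77×10⁷) = 72.48 dB
N = −174 + 72.48 + 9.33 = −92.19 dBm
SNR = P_sig − N = −84.3 − (−92.19) = 7.89 dB → 7.9 dB

7.9 dB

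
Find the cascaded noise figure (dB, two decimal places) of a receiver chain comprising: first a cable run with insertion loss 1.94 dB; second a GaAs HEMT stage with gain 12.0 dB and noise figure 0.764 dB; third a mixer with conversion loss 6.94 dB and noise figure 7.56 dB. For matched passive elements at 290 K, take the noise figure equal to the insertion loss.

Convert to linear (a loss of L dB is a gain of −L dB): F_i = 10^(NF_i/10), G_i = 10^(G_i,dB/10)
  Stage 1: F_1 = 10^(1.94/10) = 1.563, G_1 = 10^(−1.94/10) = 0.6397
  Stage 2: F_2 = 10^(0.764/10) = 1.192, G_2 = 10^(12.0/10) = 15.85
  Stage 3: F_3 = 10^(7.56/10) = 5.702, G_3 = 10^(−6.94/10) = 0.2023
Friis cascade:
  F = 1.563 + (1.192 − 1)/0.6397 + (5.702 − 1)/10.14 = 2.328
NF = 10 log₁₀(2.328) = 3.67 dB

3.67 dB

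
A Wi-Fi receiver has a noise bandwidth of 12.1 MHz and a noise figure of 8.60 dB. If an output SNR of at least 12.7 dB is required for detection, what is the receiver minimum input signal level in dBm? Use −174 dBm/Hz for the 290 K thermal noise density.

Sensitivity = −174 + 10 log₁₀(B) + NF + SNR_min
= −174 + 70.83 + 8.60 + 12.7
= −81.87 dBm → −81.9 dBm

−81.9 dBm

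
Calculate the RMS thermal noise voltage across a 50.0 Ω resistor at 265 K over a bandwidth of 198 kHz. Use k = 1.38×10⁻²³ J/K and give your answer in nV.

381 nV

V_n = √(4kTRB)
4kTRB = 4 × 1.38×10⁻²³ × 265 × 5.00×10¹ × 1.98×10⁵ = 1.45×10⁻¹³ V²
V_n = √(1.45×10⁻¹³) = 3.81×10⁻⁷ V = 381 nV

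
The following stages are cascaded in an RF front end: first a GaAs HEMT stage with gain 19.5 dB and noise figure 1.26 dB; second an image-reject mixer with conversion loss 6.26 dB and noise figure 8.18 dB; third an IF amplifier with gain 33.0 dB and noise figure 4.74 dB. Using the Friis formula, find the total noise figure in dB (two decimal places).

Convert to linear (a loss of L dB is a gain of −L dB): F_i = 10^(NF_i/10), G_i = 10^(G_i,dB/10)
  Stage 1: F_1 = 10^(1.26/10) = 1.337, G_1 = 10^(19.5/10) = 89.13
  Stage 2: F_2 = 10^(8.18/10) = 6.577, G_2 = 10^(−6.26/10) = 0.2366
  Stage 3: F_3 = 10^(4.74/10) = 2.979, G_3 = 10^(33.0/10) = 1995
Friis cascade:
  F = 1.337 + (6.577 − 1)/89.13 + (2.979 − 1)/21.09 = 1.493
NF = 10 log₁₀(1.493) = 1.74 dB

1.74 dB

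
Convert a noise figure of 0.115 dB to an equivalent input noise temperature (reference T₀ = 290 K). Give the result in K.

7.78 K

F = 10^(0.115/10) = 1.02683
T_e = (F − 1)·T₀ = (1.02683 − 1) × 290 = 7.78 K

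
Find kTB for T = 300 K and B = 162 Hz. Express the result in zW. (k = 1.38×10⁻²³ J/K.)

671 zW

P_n = kTB = 1.38×10⁻²³ × 300 × 1.62×10² = 6.71×10⁻¹⁹ W = 671 zW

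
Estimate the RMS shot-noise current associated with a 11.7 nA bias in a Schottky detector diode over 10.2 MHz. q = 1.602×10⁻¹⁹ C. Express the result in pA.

I_n = √(2qI·B)
2qI·B = 2 × 1.602×10⁻¹⁹ × 1.17×10⁻⁸ × 1.02×10⁷ = 3.82×10⁻²⁰ A²
I_n = √(3.82×10⁻²⁰) = 1.96×10⁻¹⁰ A = 196 pA

196 pA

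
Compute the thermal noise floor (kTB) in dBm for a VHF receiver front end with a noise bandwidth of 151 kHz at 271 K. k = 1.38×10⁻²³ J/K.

P_n = kTB = 1.38×10⁻²³ × 271 × 1.51×10⁵ = 5.65×10⁻¹⁶ W
In dBm: 10 log₁₀(5.65×10⁻¹⁶ / 10⁻³) = −122.5 dBm

−122.5 dBm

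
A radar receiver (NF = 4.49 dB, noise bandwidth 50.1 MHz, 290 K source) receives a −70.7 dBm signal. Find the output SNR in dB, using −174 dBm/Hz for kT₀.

Noise floor: N = −174 + 10 log₁₀(B) + NF
10 log₁₀(5.01×10⁷) = 77 dB
N = −174 + 77 + 4.49 = −92.51 dBm
SNR = P_sig − N = −70.7 − (−92.51) = 21.81 dB → 21.8 dB

21.8 dB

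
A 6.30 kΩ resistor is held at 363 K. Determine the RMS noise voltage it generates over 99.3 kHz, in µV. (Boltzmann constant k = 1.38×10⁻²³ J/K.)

V_n = √(4kTRB)
4kTRB = 4 × 1.38×10⁻²³ × 363 × 6.30×10³ × 9.93×10⁴ = 1.25×10⁻¹¹ V²
V_n = √(1.25×10⁻¹¹) = 3.54×10⁻⁶ V = 3.54 µV

3.54 µV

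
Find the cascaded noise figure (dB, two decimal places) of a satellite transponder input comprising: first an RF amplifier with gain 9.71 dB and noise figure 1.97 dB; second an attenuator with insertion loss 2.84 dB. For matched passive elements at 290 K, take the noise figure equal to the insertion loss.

2.23 dB

Convert to linear (a loss of L dB is a gain of −L dB): F_i = 10^(NF_i/10), G_i = 10^(G_i,dB/10)
  Stage 1: F_1 = 10^(1.97/10) = 1.574, G_1 = 10^(9.71/10) = 9.354
  Stage 2: F_2 = 10^(2.84/10) = 1.923, G_2 = 10^(−2.84/10) = 0.5200
Friis cascade:
  F = 1.574 + (1.923 − 1)/9.354 = 1.673
NF = 10 log₁₀(1.673) = 2.23 dB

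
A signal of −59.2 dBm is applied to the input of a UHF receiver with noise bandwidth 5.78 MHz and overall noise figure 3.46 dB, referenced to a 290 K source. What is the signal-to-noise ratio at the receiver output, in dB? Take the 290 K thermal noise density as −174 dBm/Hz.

43.7 dB

Noise floor: N = −174 + 10 log₁₀(B) + NF
10 log₁₀(5.78×10⁶) = 67.62 dB
N = −174 + 67.62 + 3.46 = −102.92 dBm
SNR = P_sig − N = −59.2 − (−102.92) = 43.72 dB → 43.7 dB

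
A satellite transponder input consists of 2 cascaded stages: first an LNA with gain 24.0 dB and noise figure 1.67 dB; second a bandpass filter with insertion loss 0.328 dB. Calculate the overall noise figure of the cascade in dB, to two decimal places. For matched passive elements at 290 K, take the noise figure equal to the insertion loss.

1.67 dB

Convert to linear (a loss of L dB is a gain of −L dB): F_i = 10^(NF_i/10), G_i = 10^(G_i,dB/10)
  Stage 1: F_1 = 10^(1.67/10) = 1.469, G_1 = 10^(24.0/10) = 251.2
  Stage 2: F_2 = 10^(0.328/10) = 1.078, G_2 = 10^(−0.328/10) = 0.9273
Friis cascade:
  F = 1.469 + (1.078 − 1)/251.2 = 1.469
NF = 10 log₁₀(1.469) = 1.67 dB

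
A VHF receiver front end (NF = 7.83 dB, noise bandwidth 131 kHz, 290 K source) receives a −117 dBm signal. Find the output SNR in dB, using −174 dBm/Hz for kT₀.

−2.0 dB

Noise floor: N = −174 + 10 log₁₀(B) + NF
10 log₁₀(1.31×10⁵) = 51.17 dB
N = −174 + 51.17 + 7.83 = −115.00 dBm
SNR = P_sig − N = −117 − (−115.00) = −2.00 dB → −2.0 dB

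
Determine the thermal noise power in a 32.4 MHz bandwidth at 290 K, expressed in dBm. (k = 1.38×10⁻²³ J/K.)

−98.9 dBm

P_n = kTB = 1.38×10⁻²³ × 290 × 3.24×10⁷ = 1.30×10⁻¹³ W
In dBm: 10 log₁₀(1.30×10⁻¹³ / 10⁻³) = −98.9 dBm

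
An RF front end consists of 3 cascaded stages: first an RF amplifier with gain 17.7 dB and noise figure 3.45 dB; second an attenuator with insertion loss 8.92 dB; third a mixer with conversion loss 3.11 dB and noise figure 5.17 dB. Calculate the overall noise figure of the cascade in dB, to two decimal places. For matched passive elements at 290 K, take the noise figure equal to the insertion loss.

Convert to linear (a loss of L dB is a gain of −L dB): F_i = 10^(NF_i/10), G_i = 10^(G_i,dB/10)
  Stage 1: F_1 = 10^(3.45/10) = 2.213, G_1 = 10^(17.7/10) = 58.88
  Stage 2: F_2 = 10^(8.92/10) = 7.798, G_2 = 10^(−8.92/10) = 0.1282
  Stage 3: F_3 = 10^(5.17/10) = 3.289, G_3 = 10^(−3.11/10) = 0.4887
Friis cascade:
  F = 2.213 + (7.798 − 1)/58.88 + (3.289 − 1)/7.551 = 2.632
NF = 10 log₁₀(2.632) = 4.20 dB

4.20 dB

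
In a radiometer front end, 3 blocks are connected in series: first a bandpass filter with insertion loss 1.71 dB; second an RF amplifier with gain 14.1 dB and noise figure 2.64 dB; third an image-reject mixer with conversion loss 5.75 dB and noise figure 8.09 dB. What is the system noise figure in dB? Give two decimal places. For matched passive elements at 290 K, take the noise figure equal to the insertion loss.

Convert to linear (a loss of L dB is a gain of −L dB): F_i = 10^(NF_i/10), G_i = 10^(G_i,dB/10)
  Stage 1: F_1 = 10^(1.71/10) = 1.483, G_1 = 10^(−1.71/10) = 0.6745
  Stage 2: F_2 = 10^(2.64/10) = 1.837, G_2 = 10^(14.1/10) = 25.70
  Stage 3: F_3 = 10^(8.09/10) = 6.442, G_3 = 10^(−5.75/10) = 0.2661
Friis cascade:
  F = 1.483 + (1.837 − 1)/0.6745 + (6.442 − 1)/17.34 = 3.037
NF = 10 log₁₀(3.037) = 4.82 dB

4.82 dB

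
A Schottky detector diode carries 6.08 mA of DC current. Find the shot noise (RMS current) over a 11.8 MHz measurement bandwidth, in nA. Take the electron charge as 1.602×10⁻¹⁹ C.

I_n = √(2qI·B)
2qI·B = 2 × 1.602×10⁻¹⁹ × 6.08×10⁻³ × 1.18×10⁷ = 2.30×10⁻¹⁴ A²
I_n = √(2.30×10⁻¹⁴) = 1.52×10⁻⁷ A = 152 nA

152 nA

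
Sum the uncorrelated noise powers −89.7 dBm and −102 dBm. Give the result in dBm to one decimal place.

Convert to linear, add, convert back:
P₁ = 1.07×10⁻¹² W, P₂ = 6.31×10⁻¹⁴ W
P_tot = 1.13×10⁻¹² W → 10 log₁₀(P_tot / 10⁻³) = −89.5 dBm

−89.5 dBm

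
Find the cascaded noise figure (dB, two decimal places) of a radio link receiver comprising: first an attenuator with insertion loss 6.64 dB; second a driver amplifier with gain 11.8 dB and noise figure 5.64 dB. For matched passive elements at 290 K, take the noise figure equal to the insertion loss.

Convert to linear (a loss of L dB is a gain of −L dB): F_i = 10^(NF_i/10), G_i = 10^(G_i,dB/10)
  Stage 1: F_1 = 10^(6.64/10) = 4.613, G_1 = 10^(−6.64/10) = 0.2168
  Stage 2: F_2 = 10^(5.64/10) = 3.664, G_2 = 10^(11.8/10) = 15.14
Friis cascade:
  F = 4.613 + (3.664 − 1)/0.2168 = 16.90
NF = 10 log₁₀(16.90) = 12.28 dB

12.28 dB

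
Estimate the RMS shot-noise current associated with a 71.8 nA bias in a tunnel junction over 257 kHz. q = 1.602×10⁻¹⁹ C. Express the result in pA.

76.9 pA

I_n = √(2qI·B)
2qI·B = 2 × 1.602×10⁻¹⁹ × 7.18×10⁻⁸ × 2.57×10⁵ = 5.91×10⁻²¹ A²
I_n = √(5.91×10⁻²¹) = 7.69×10⁻¹¹ A = 76.9 pA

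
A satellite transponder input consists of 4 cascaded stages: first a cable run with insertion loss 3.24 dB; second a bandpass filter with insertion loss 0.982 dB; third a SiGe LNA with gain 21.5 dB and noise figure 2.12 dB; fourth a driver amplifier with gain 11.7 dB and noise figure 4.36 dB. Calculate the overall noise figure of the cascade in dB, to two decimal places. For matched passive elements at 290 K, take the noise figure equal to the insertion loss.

6.37 dB

Convert to linear (a loss of L dB is a gain of −L dB): F_i = 10^(NF_i/10), G_i = 10^(G_i,dB/10)
  Stage 1: F_1 = 10^(3.24/10) = 2.109, G_1 = 10^(−3.24/10) = 0.4742
  Stage 2: F_2 = 10^(0.982/10) = 1.254, G_2 = 10^(−0.982/10) = 0.7976
  Stage 3: F_3 = 10^(2.12/10) = 1.629, G_3 = 10^(21.5/10) = 141.3
  Stage 4: F_4 = 10^(4.36/10) = 2.729, G_4 = 10^(11.7/10) = 14.79
Friis cascade:
  F = 2.109 + (1.254 − 1)/0.4742 + (1.629 − 1)/0.3783 + (2.729 − 1)/53.43 = 4.340
NF = 10 log₁₀(4.340) = 6.37 dB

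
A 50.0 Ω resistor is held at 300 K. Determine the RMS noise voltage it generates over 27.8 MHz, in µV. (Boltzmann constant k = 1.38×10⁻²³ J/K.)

4.80 µV

V_n = √(4kTRB)
4kTRB = 4 × 1.38×10⁻²³ × 300 × 5.00×10¹ × 2.78×10⁷ = 2.30×10⁻¹¹ V²
V_n = √(2.30×10⁻¹¹) = 4.80×10⁻⁶ V = 4.80 µV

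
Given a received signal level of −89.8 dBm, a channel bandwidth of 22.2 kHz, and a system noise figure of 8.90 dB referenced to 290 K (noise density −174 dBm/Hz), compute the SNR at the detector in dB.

Noise floor: N = −174 + 10 log₁₀(B) + NF
10 log₁₀(2.22×10⁴) = 43.46 dB
N = −174 + 43.46 + 8.90 = −121.64 dBm
SNR = P_sig − N = −89.8 − (−121.64) = 31.84 dB → 31.8 dB

31.8 dB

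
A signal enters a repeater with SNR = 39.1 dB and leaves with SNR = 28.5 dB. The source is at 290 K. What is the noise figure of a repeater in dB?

NF (dB) = SNR_in(dB) − SNR_out(dB) when the source is at T₀
NF = 39.1 − 28.5 = 10.6 dB

10.6 dB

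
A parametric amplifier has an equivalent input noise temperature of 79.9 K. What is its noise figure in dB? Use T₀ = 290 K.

1.06 dB

F = 1 + T_e/T₀ = 1 + 79.9/290 = 1.27552
NF = 10 log₁₀(1.27552) = 1.06 dB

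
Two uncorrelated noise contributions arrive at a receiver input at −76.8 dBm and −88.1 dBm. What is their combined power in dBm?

Convert to linear, add, convert back:
P₁ = 2.09×10⁻¹¹ W, P₂ = 1.55×10⁻¹² W
P_tot = 2.24×10⁻¹¹ W → 10 log₁₀(P_tot / 10⁻³) = −76.5 dBm

−76.5 dBm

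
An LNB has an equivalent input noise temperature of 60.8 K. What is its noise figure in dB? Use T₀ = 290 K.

0.827 dB

F = 1 + T_e/T₀ = 1 + 60.8/290 = 1.20966
NF = 10 log₁₀(1.20966) = 0.827 dB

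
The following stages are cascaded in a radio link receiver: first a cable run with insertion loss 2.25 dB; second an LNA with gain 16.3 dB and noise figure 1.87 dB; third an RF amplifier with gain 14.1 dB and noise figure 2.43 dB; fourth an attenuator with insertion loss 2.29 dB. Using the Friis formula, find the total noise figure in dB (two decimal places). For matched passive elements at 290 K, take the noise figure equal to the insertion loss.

4.17 dB

Convert to linear (a loss of L dB is a gain of −L dB): F_i = 10^(NF_i/10), G_i = 10^(G_i,dB/10)
  Stage 1: F_1 = 10^(2.25/10) = 1.679, G_1 = 10^(−2.25/10) = 0.5957
  Stage 2: F_2 = 10^(1.87/10) = 1.538, G_2 = 10^(16.3/10) = 42.66
  Stage 3: F_3 = 10^(2.43/10) = 1.750, G_3 = 10^(14.1/10) = 25.70
  Stage 4: F_4 = 10^(2.29/10) = 1.694, G_4 = 10^(−2.29/10) = 0.5902
Friis cascade:
  F = 1.679 + (1.538 − 1)/0.5957 + (1.750 − 1)/25.41 + (1.694 − 1)/653.1 = 2.613
NF = 10 log₁₀(2.613) = 4.17 dB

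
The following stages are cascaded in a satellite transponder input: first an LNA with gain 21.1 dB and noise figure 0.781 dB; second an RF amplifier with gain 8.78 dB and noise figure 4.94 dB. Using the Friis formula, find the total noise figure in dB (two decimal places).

0.84 dB

Convert to linear (a loss of L dB is a gain of −L dB): F_i = 10^(NF_i/10), G_i = 10^(G_i,dB/10)
  Stage 1: F_1 = 10^(0.781/10) = 1.197, G_1 = 10^(21.1/10) = 128.8
  Stage 2: F_2 = 10^(4.94/10) = 3.119, G_2 = 10^(8.78/10) = 7.551
Friis cascade:
  F = 1.197 + (3.119 − 1)/128.8 = 1.213
NF = 10 log₁₀(1.213) = 0.84 dB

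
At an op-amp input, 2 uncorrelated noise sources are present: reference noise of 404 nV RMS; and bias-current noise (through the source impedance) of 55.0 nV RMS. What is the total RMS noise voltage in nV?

408 nV

Uncorrelated sources add in power (mean-square): V_tot = √(ΣV_i²)
V_tot = √[(4.04×10⁻⁷)² + (5.50×10⁻⁸)²] = 4.08×10⁻⁷ V = 408 nV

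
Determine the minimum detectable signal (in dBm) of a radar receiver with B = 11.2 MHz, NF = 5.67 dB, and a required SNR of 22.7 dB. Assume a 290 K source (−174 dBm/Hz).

−75.1 dBm

Sensitivity = −174 + 10 log₁₀(B) + NF + SNR_min
= −174 + 70.49 + 5.67 + 22.7
= −75.14 dBm → −75.1 dBm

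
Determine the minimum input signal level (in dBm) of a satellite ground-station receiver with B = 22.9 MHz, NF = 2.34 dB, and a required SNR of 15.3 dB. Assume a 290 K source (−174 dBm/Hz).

Sensitivity = −174 + 10 log₁₀(B) + NF + SNR_min
= −174 + 73.6 + 2.34 + 15.3
= −82.76 dBm → −82.8 dBm

−82.8 dBm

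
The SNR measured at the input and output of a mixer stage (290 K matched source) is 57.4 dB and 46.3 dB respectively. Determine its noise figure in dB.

11.1 dB

NF (dB) = SNR_in(dB) − SNR_out(dB) when the source is at T₀
NF = 57.4 − 46.3 = 11.1 dB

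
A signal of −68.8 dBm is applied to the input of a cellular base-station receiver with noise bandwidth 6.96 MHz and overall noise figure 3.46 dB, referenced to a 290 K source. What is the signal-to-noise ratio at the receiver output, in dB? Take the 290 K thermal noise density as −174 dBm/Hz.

33.3 dB

Noise floor: N = −174 + 10 log₁₀(B) + NF
10 log₁₀(6.96×10⁶) = 68.43 dB
N = −174 + 68.43 + 3.46 = −102.11 dBm
SNR = P_sig − N = −68.8 − (−102.11) = 33.31 dB → 33.3 dB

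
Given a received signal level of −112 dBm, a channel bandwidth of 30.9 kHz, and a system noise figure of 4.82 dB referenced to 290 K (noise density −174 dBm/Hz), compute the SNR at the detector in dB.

12.3 dB

Noise floor: N = −174 + 10 log₁₀(B) + NF
10 log₁₀(3.09×10⁴) = 44.9 dB
N = −174 + 44.9 + 4.82 = −124.28 dBm
SNR = P_sig − N = −112 − (−124.28) = 12.28 dB → 12.3 dB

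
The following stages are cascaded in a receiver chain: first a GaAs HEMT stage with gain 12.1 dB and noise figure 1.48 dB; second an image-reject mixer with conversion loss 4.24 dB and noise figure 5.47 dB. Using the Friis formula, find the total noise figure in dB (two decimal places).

1.94 dB

Convert to linear (a loss of L dB is a gain of −L dB): F_i = 10^(NF_i/10), G_i = 10^(G_i,dB/10)
  Stage 1: F_1 = 10^(1.48/10) = 1.406, G_1 = 10^(12.1/10) = 16.22
  Stage 2: F_2 = 10^(5.47/10) = 3.524, G_2 = 10^(−4.24/10) = 0.3767
Friis cascade:
  F = 1.406 + (3.524 − 1)/16.22 = 1.562
NF = 10 log₁₀(1.562) = 1.94 dB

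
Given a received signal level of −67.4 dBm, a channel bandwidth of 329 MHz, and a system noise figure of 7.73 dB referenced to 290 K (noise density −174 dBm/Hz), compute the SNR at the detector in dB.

Noise floor: N = −174 + 10 log₁₀(B) + NF
10 log₁₀(3.29×10⁸) = 85.17 dB
N = −174 + 85.17 + 7.73 = −81.10 dBm
SNR = P_sig − N = −67.4 − (−81.10) = 13.70 dB → 13.7 dB

13.7 dB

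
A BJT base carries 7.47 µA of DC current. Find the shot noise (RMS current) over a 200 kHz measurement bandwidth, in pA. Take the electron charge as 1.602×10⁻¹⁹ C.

692 pA

I_n = √(2qI·B)
2qI·B = 2 × 1.602×10⁻¹⁹ × 7.47×10⁻⁶ × 2.00×10⁵ = 4.79×10⁻¹⁹ A²
I_n = √(4.79×10⁻¹⁹) = 6.92×10⁻¹⁰ A = 692 pA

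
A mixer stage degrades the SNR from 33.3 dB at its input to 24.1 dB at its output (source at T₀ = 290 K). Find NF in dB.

9.2 dB

NF (dB) = SNR_in(dB) − SNR_out(dB) when the source is at T₀
NF = 33.3 − 24.1 = 9.2 dB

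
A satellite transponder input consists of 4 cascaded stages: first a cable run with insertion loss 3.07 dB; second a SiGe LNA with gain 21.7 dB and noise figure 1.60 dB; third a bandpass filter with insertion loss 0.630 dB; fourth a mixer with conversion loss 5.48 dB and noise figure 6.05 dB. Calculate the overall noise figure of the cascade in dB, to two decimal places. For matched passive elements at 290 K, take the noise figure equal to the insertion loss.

4.74 dB

Convert to linear (a loss of L dB is a gain of −L dB): F_i = 10^(NF_i/10), G_i = 10^(G_i,dB/10)
  Stage 1: F_1 = 10^(3.07/10) = 2.028, G_1 = 10^(−3.07/10) = 0.4932
  Stage 2: F_2 = 10^(1.60/10) = 1.445, G_2 = 10^(21.7/10) = 147.9
  Stage 3: F_3 = 10^(0.630/10) = 1.156, G_3 = 10^(−0.630/10) = 0.8650
  Stage 4: F_4 = 10^(6.05/10) = 4.027, G_4 = 10^(−5.48/10) = 0.2831
Friis cascade:
  F = 2.028 + (1.445 − 1)/0.4932 + (1.156 − 1)/72.95 + (4.027 − 1)/63.10 = 2.981
NF = 10 log₁₀(2.981) = 4.74 dB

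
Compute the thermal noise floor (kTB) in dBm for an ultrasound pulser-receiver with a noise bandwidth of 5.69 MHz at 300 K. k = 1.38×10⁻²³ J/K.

P_n = kTB = 1.38×10⁻²³ × 300 × 5.69×10⁶ = 2.36×10⁻¹⁴ W
In dBm: 10 log₁₀(2.36×10⁻¹⁴ / 10⁻³) = −106.3 dBm

−106.3 dBm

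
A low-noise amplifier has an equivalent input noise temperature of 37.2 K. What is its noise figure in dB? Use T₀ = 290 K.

0.524 dB

F = 1 + T_e/T₀ = 1 + 37.2/290 = 1.12828
NF = 10 log₁₀(1.12828) = 0.524 dB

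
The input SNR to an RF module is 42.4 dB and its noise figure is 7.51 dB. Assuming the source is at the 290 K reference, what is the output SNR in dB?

By definition F = SNR_in/SNR_out, so in dB: SNR_out = SNR_in − NF
SNR_out = 42.4 − 7.51 = 34.89 dB

34.89 dB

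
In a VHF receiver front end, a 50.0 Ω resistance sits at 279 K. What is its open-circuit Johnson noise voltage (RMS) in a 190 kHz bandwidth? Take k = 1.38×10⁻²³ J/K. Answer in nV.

383 nV

V_n = √(4kTRB)
4kTRB = 4 × 1.38×10⁻²³ × 279 × 5.00×10¹ × 1.90×10⁵ = 1.46×10⁻¹³ V²
V_n = √(1.46×10⁻¹³) = 3.83×10⁻⁷ V = 383 nV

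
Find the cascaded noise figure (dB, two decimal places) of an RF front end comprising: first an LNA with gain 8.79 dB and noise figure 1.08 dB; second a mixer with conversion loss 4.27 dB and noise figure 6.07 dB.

2.27 dB

Convert to linear (a loss of L dB is a gain of −L dB): F_i = 10^(NF_i/10), G_i = 10^(G_i,dB/10)
  Stage 1: F_1 = 10^(1.08/10) = 1.282, G_1 = 10^(8.79/10) = 7.568
  Stage 2: F_2 = 10^(6.07/10) = 4.046, G_2 = 10^(−4.27/10) = 0.3741
Friis cascade:
  F = 1.282 + (4.046 − 1)/7.568 = 1.685
NF = 10 log₁₀(1.685) = 2.27 dB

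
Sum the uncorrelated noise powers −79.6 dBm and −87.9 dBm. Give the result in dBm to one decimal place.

−79.0 dBm

Convert to linear, add, convert back:
P₁ = 1.10×10⁻¹¹ W, P₂ = 1.62×10⁻¹² W
P_tot = 1.26×10⁻¹¹ W → 10 log₁₀(P_tot / 10⁻³) = −79.0 dBm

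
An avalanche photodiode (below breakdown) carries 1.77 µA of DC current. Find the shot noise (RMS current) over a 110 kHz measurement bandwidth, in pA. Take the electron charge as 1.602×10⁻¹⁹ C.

250 pA

I_n = √(2qI·B)
2qI·B = 2 × 1.602×10⁻¹⁹ × 1.77×10⁻⁶ × 1.10×10⁵ = 6.24×10⁻²⁰ A²
I_n = √(6.24×10⁻²⁰) = 2.50×10⁻¹⁰ A = 250 pA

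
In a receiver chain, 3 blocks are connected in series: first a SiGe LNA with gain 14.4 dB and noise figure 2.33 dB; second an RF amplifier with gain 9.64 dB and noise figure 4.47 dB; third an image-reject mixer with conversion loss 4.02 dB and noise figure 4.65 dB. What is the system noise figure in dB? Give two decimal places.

Convert to linear (a loss of L dB is a gain of −L dB): F_i = 10^(NF_i/10), G_i = 10^(G_i,dB/10)
  Stage 1: F_1 = 10^(2.33/10) = 1.710, G_1 = 10^(14.4/10) = 27.54
  Stage 2: F_2 = 10^(4.47/10) = 2.799, G_2 = 10^(9.64/10) = 9.204
  Stage 3: F_3 = 10^(4.65/10) = 2.917, G_3 = 10^(−4.02/10) = 0.3963
Friis cascade:
  F = 1.710 + (2.799 − 1)/27.54 + (2.917 − 1)/253.5 = 1.783
NF = 10 log₁₀(1.783) = 2.51 dB

2.51 dB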